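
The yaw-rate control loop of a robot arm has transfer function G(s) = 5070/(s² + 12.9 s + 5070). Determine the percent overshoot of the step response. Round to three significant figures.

Comparing the denominator to s² + 2ζω_n s + ω_n²: ω_n = √5070 = 71.2 rad/s, and 2ζω_n = 12.9 so ζ = 12.9/(2·71.2) = 0.0906.
%OS = 100 e^{−πζ/√(1−ζ²)} with ζ = 0.0906 gives 75.1%.

%OS ≈ 75.1%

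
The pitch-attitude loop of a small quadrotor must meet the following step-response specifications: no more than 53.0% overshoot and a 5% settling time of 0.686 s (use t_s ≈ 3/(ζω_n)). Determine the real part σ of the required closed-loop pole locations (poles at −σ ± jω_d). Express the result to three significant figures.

The settling-time spec alone fixes σ = ζω_n = 3/t_s = 3/0.686 = 4.37.
(Overshoot then fixes ζ = 0.198 and hence ω_d = σ·√(1−ζ²)/ζ = 21.6 rad/s.)

σ ≈ 4.37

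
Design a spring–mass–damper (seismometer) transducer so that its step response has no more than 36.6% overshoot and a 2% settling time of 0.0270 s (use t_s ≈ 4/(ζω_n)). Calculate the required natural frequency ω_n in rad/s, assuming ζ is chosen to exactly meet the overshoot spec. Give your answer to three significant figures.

Inverting the overshoot relation: ζ = |ln 0.366|/√(π² + ln²0.366) = 0.305.
Then ω_n = 4/(ζ t_s) = 4/(0.305 × 0.0270) = 486 rad/s.

ω_n ≈ 486 rad/s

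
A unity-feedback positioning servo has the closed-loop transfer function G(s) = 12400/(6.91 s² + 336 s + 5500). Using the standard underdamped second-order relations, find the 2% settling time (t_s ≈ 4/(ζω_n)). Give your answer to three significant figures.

Dividing through by 6.91: denominator becomes s² + 48.63 s + 795.9.
So ω_n = √795.9 = 28.2 rad/s and ζ = 48.63/(2·28.2) = 0.862.
t_s ≈ 4/(ζω_n) = 0.165 s.

t_s ≈ 0.165 s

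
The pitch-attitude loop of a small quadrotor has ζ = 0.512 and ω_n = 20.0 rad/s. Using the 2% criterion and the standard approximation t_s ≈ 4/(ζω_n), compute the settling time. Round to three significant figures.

t_s ≈ 0.391 s

t_s ≈ 4/(ζω_n) = 4/(0.512 × 20.0) = 0.391 s.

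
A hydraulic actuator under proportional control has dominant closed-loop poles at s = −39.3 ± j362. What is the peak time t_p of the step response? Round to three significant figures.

t_p = π/ω_d with ω_d = 362 (the imaginary part), so t_p = 0.00868 s.

t_p ≈ 0.00868 s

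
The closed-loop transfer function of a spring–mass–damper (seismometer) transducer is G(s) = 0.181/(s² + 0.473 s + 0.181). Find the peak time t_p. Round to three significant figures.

t_p ≈ 8.88 s

Comparing the denominator to s² + 2ζω_n s + ω_n²: ω_n = √0.181 = 0.425 rad/s, and 2ζω_n = 0.473 so ζ = 0.473/(2·0.425) = 0.556.
The damped frequency ω_d = ω_n√(1−ζ²) = 0.354 rad/s. Then t_p = π/ω_d = 8.88 s.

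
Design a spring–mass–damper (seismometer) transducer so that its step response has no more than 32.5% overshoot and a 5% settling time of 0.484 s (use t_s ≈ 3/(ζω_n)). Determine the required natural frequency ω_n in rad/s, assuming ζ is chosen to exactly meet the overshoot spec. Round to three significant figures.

Inverting the overshoot relation: ζ = |ln 0.325|/√(π² + ln²0.325) = 0.337.
From t_s ≈ 3/(ζω_n): ω_n = 3/(ζ·t_s) = 3/(0.337·0.484) = 18.4 rad/s.

ω_n ≈ 18.4 rad/s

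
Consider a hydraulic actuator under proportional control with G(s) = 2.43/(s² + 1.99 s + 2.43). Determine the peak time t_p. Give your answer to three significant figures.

Comparing the denominator to s² + 2ζω_n s + ω_n²: ω_n = √2.43 = 1.56 rad/s, and 2ζω_n = 1.99 so ζ = 1.99/(2·1.56) = 0.638.
ω_d = ω_n√(1−ζ²) = 1.20 rad/s. Then t_p = π/ω_d = 2.62 s.

t_p ≈ 2.62 s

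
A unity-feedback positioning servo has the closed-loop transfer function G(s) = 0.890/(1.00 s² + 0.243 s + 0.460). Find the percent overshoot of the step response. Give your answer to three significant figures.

Dividing through by 1.00: denominator becomes s² + 0.2430 s + 0.4600.
So ω_n = √0.4600 = 0.678 rad/s and ζ = 0.2430/(2·0.678) = 0.179.
Overshoot: exp(−π·0.179/√(1−0.179²)) = 0.564, i.e. 56.4%.

%OS ≈ 56.4%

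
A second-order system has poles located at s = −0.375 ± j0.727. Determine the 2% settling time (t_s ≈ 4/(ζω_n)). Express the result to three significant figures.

For poles at −σ ± jω_d, ζω_n = σ = 0.375, so t_s ≈ 4/σ = 10.7 s.

t_s ≈ 10.7 s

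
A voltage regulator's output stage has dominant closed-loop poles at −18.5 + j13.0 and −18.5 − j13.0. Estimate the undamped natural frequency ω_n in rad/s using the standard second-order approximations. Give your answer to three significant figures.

The poles are at −σ ± jω_d with σ = 18.5 and ω_d = 13.0, so ω_n = √(σ²+ω_d²) = 22.6 rad/s and ζ = σ/ω_n = 0.818.

ω_n ≈ 22.6 rad/s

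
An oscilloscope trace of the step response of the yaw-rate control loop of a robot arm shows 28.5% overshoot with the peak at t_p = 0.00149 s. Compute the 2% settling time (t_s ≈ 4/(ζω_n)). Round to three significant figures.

t_s ≈ 0.00475 s

ζ from %OS: ζ = |ln 0.285|/√(π²+ln²0.285) = 0.371.
From t_p = π/ω_d, ω_d = π/0.00149 = 2110 rad/s, so ω_n = ω_d/√(1−ζ²) = 2270 rad/s.
t_s ≈ 4/(ζω_n) = 4/(0.371·2270) = 0.00475 s.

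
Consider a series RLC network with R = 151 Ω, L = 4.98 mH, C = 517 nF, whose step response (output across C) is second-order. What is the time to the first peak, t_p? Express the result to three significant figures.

t_p ≈ 0.000249 s

For a series RLC circuit (capacitor voltage as output), ω_n = 1/√(LC) = 1/√(4.98 mH · 517 nF) = 19700 rad/s.
ζ = (R/2)·√(C/L) = (151/2)·√(517 nF/4.98 mH) = 0.769.
ω_d = 19700·√(1 − 0.769²) = 12600 rad/s. t_p = π/ω_d = 0.000249 s.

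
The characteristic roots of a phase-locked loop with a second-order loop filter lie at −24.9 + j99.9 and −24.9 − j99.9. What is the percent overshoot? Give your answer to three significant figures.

|pole| = ω_n = √(24.9² + 99.9²) = 103 rad/s; ζ = cos θ = σ/ω_n = 0.242.
%OS = 100 e^{−πζ/√(1−ζ²)} with ζ = 0.242 gives 45.7%.

%OS ≈ 45.7%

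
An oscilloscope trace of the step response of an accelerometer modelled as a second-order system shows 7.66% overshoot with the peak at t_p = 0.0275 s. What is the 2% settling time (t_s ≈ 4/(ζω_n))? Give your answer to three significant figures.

t_s ≈ 0.0428 s

From the overshoot, ζ = −ln(OS)/√(π²+ln²(OS)) = 0.633.
t_p = π/ω_d ⇒ ω_d = 114 rad/s; then ω_n = ω_d/√(1−ζ²) = 148 rad/s.
t_s ≈ 4/(ζω_n) = 4/(0.633·148) = 0.0428 s.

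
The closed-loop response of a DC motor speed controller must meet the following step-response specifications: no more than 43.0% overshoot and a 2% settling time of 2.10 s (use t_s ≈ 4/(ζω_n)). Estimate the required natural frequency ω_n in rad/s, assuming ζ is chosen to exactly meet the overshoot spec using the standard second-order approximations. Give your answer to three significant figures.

ω_n ≈ 7.34 rad/s

From %OS = 100·exp(−πζ/√(1−ζ²)), invert to get ζ = −ln(OS)/√(π² + ln²(OS)) with OS = 0.430.
−ln 0.430 = 0.8440, so ζ = 0.8440/√(π² + 0.7123) = 0.259.
Then ω_n = 4/(ζ t_s) = 4/(0.259 × 2.10) = 7.34 rad/s.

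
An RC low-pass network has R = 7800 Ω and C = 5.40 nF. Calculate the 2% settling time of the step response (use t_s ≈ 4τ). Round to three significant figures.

τ = RC = 7800 × 5.40 nF = 0.0000421 s.
t_s ≈ 4τ = 0.000168 s.

t_s ≈ 0.000168 s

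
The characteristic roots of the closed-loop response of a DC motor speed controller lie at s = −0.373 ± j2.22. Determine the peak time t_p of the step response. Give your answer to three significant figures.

t_p ≈ 1.42 s

t_p = π/ω_d with ω_d = 2.22 (the imaginary part), so t_p = 1.42 s.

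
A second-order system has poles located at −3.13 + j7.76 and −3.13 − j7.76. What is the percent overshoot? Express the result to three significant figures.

|pole| = ω_n = √(3.13² + 7.76²) = 8.37 rad/s; ζ = cos θ = σ/ω_n = 0.374.
%OS = 100 e^{−πζ/√(1−ζ²)} with ζ = 0.374 gives 28.2%.

%OS ≈ 28.2%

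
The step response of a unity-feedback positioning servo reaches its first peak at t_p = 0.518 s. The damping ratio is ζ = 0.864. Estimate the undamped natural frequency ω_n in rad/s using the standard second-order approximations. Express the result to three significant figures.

Peak time t_p = π/ω_d, so ω_d = π/t_p = π/0.518 = 6.06 rad/s.
ω_n = ω_d/√(1−ζ²) = 6.06/√0.254 = 12.0 rad/s.

ω_n ≈ 12.0 rad/s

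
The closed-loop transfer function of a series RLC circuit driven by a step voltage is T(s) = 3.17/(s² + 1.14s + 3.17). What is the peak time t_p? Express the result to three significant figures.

t_p ≈ 1.86 s

Comparing the denominator to s² + 2ζω_n s + ω_n²: ω_n = √3.17 = 1.78 rad/s, and 2ζω_n = 1.14 so ζ = 1.14/(2·1.78) = 0.320.
ω_d = 1.78·√(1 − 0.320²) = 1.69 rad/s. Then t_p = π/ω_d = 1.86 s.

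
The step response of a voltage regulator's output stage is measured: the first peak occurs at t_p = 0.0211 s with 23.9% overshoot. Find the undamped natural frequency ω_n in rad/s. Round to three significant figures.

ω_n ≈ 164 rad/s

From the overshoot, ζ = −ln(OS)/√(π²+ln²(OS)) = 0.415.
From t_p = π/ω_d, ω_d = π/0.0211 = 149 rad/s, so ω_n = ω_d/√(1−ζ²) = 164 rad/s.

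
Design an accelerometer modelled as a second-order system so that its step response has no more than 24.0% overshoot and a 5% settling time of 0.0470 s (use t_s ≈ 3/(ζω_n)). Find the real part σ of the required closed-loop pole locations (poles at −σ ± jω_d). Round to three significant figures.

The settling-time spec alone fixes σ = ζω_n = 3/t_s = 3/0.0470 = 63.8.
(Overshoot then fixes ζ = 0.414 and hence ω_d = σ·√(1−ζ²)/ζ = 141 rad/s.)

σ ≈ 63.8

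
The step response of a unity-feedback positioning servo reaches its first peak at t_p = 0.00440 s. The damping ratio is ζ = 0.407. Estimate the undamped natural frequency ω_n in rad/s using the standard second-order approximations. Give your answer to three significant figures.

ω_n ≈ 782 rad/s

Peak time t_p = π/ω_d, so ω_d = π/t_p = π/0.00440 = 714 rad/s.
ω_n = ω_d/√(1−ζ²) = 714/√0.834 = 782 rad/s.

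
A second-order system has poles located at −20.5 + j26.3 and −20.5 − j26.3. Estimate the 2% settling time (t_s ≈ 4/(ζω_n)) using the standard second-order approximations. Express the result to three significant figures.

For poles at −σ ± jω_d, ζω_n = σ = 20.5, so t_s ≈ 4/σ = 0.195 s.

t_s ≈ 0.195 s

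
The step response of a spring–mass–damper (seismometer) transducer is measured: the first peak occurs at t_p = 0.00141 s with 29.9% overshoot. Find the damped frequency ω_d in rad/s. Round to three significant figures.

ω_d ≈ 2230 rad/s

t_p = π/ω_d, so ω_d = π/0.00141 = 2230 rad/s.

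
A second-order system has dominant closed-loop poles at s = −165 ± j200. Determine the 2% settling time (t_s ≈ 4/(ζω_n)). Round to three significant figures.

t_s ≈ 0.0242 s

For poles at −σ ± jω_d, ζω_n = σ = 165, so t_s ≈ 4/σ = 0.0242 s.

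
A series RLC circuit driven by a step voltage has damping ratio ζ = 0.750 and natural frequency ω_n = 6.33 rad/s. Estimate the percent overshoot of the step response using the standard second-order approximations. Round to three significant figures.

For an underdamped second-order system, %OS = 100·exp(−πζ/√(1−ζ²)).
πζ/√(1−ζ²) = π·0.750/√(1−0.562) = 3.562, so %OS = 100·e^(−3.562) = 2.84%.

%OS ≈ 2.84%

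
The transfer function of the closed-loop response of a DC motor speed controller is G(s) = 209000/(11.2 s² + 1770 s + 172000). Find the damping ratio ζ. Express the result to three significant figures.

ζ ≈ 0.638

Dividing through by 11.2: denominator becomes s² + 158.0 s + 15360.
So ω_n = √15360 = 124 rad/s and ζ = 158.0/(2·124) = 0.638.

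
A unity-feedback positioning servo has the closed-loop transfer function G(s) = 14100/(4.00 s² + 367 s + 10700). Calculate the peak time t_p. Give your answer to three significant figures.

t_p ≈ 0.132 s

Dividing through by 4.00: denominator becomes s² + 91.75 s + 2675.
So ω_n = √2675 = 51.7 rad/s and ζ = 91.75/(2·51.7) = 0.887.
The damped frequency ω_d = ω_n√(1−ζ²) = 23.9 rad/s. t_p = π/ω_d = 0.132 s.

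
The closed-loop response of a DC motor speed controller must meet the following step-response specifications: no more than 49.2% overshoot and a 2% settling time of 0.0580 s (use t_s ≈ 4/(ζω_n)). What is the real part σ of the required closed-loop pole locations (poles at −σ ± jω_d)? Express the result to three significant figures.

The settling-time spec alone fixes σ = ζω_n = 4/t_s = 4/0.0580 = 69.0.
(Overshoot then fixes ζ = 0.220 and hence ω_d = σ·√(1−ζ²)/ζ = 305 rad/s.)

σ ≈ 69.0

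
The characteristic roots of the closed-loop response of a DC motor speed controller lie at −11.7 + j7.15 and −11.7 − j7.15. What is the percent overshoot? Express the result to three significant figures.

With σ = 11.7, ω_d = 7.15: ω_n = √(σ²+ω_d²) = 13.7 rad/s, ζ = σ/ω_n = 0.853.
Overshoot: exp(−π·0.853/√(1−0.853²)) = 0.00585, i.e. 0.585%.

%OS ≈ 0.585%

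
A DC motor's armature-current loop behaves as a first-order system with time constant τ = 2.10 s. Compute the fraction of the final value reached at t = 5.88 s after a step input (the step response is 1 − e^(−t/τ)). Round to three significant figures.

y/y_∞ ≈ 0.939

y(t)/y_∞ = 1 − e^(−t/τ) = 1 − e^(−5.88/2.10) = 1 − e^(−2.80) = 0.939.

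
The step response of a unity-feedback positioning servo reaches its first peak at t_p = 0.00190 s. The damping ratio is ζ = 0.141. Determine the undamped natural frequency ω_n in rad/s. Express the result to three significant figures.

ω_n ≈ 1670 rad/s

Peak time t_p = π/ω_d, so ω_d = π/t_p = π/0.00190 = 1650 rad/s.
ω_n = ω_d/√(1−ζ²) = 1650/√0.980 = 1670 rad/s.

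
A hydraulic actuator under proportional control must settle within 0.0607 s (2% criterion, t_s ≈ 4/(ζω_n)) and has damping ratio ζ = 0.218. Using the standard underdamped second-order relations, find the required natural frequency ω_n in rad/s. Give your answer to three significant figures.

Rearranging t_s ≈ 4/(ζω_n) gives ω_n = 4/(ζ·t_s) = 4/(0.218 × 0.0607) = 302 rad/s.

ω_n ≈ 302 rad/s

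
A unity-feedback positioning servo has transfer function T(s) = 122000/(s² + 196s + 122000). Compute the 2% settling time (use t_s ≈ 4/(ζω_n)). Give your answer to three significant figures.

Matching coefficients with s² + 2ζω_n s + ω_n² gives ω_n² = 122000 ⇒ ω_n = 349 rad/s, and ζ = 196/(2ω_n) = 0.281.
t_s ≈ 4/(ζω_n) = 4/(0.281·349) = 0.0408 s.

t_s ≈ 0.0408 s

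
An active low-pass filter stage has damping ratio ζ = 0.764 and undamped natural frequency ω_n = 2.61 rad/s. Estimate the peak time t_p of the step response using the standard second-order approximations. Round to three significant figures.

t_p ≈ 1.87 s

The damped frequency is ω_d = ω_n√(1−ζ²) = 2.61·√(1−0.584) = 1.68 rad/s.
Peak time t_p = π/ω_d = π/1.68 = 1.87 s.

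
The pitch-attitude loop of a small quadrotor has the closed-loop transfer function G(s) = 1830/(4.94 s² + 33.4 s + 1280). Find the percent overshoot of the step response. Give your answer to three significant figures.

Dividing through by 4.94: denominator becomes s² + 6.761 s + 259.1.
So ω_n = √259.1 = 16.1 rad/s and ζ = 6.761/(2·16.1) = 0.210.
%OS = 100·exp(−πζ/√(1−ζ²)) = 50.9%.

%OS ≈ 50.9%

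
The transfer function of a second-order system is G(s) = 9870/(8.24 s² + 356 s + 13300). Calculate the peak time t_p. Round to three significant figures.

Dividing through by 8.24: denominator becomes s² + 43.20 s + 1614.
So ω_n = √1614 = 40.2 rad/s and ζ = 43.20/(2·40.2) = 0.538.
ω_d = 40.2·√(1 − 0.538²) = 33.9 rad/s. t_p = π/ω_d = 0.0927 s.

t_p ≈ 0.0927 s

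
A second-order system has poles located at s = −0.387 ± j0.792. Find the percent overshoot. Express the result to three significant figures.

%OS ≈ 21.5%

With σ = 0.387, ω_d = 0.792: ω_n = √(σ²+ω_d²) = 0.881 rad/s, ζ = σ/ω_n = 0.439.
Overshoot: exp(−π·0.439/√(1−0.439²)) = 0.215, i.e. 21.5%.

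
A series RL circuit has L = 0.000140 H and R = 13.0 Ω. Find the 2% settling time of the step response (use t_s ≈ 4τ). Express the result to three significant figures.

τ = L/R = 0.000140/13.0 = 0.0000108 s.
t_s ≈ 4τ = 0.0000431 s.

t_s ≈ 0.0000431 s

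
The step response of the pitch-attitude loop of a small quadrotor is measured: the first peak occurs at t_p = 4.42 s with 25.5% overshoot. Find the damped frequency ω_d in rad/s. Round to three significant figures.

t_p = π/ω_d, so ω_d = π/4.42 = 0.711 rad/s.

ω_d ≈ 0.711 rad/s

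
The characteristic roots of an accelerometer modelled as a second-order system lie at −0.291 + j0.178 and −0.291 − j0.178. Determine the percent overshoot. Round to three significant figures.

%OS ≈ 0.588%

The poles are at −σ ± jω_d with σ = 0.291 and ω_d = 0.178, so ω_n = √(σ²+ω_d²) = 0.341 rad/s and ζ = σ/ω_n = 0.853.
%OS = 100·exp(−πζ/√(1−ζ²)) = 0.588%.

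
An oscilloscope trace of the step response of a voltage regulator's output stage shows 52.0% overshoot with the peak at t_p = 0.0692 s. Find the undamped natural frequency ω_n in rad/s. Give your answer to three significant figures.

ζ from %OS: ζ = |ln 0.520|/√(π²+ln²0.520) = 0.204.
From t_p = π/ω_d, ω_d = π/0.0692 = 45.4 rad/s, so ω_n = ω_d/√(1−ζ²) = 46.4 rad/s.

ω_n ≈ 46.4 rad/s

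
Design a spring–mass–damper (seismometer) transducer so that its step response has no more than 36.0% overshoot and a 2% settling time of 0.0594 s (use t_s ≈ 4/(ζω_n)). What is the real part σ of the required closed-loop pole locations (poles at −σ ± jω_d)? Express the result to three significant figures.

The settling-time spec alone fixes σ = ζω_n = 4/t_s = 4/0.0594 = 67.3.
(Overshoot then fixes ζ = 0.309 and hence ω_d = σ·√(1−ζ²)/ζ = 207 rad/s.)

σ ≈ 67.3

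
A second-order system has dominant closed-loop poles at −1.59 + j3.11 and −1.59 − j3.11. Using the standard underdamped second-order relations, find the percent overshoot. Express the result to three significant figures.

%OS ≈ 20.1%

The poles are at −σ ± jω_d with σ = 1.59 and ω_d = 3.11, so ω_n = √(σ²+ω_d²) = 3.49 rad/s and ζ = σ/ω_n = 0.455.
Overshoot: exp(−π·0.455/√(1−0.455²)) = 0.201, i.e. 20.1%.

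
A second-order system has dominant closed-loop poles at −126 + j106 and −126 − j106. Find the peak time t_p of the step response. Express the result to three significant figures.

t_p = π/ω_d with ω_d = 106 (the imaginary part), so t_p = 0.0296 s.

t_p ≈ 0.0296 s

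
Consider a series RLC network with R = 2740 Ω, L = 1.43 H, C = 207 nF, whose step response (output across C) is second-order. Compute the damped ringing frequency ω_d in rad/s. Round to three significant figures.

ω_d ≈ 1570 rad/s

For a series RLC circuit (capacitor voltage as output), ω_n = 1/√(LC) = 1/√(1.43 H · 207 nF) = 1840 rad/s.
ζ = (R/2)·√(C/L) = (2740/2)·√(207 nF/1.43 H) = 0.521.
ω_d = 1840·√(1 − 0.521²) = 1570 rad/s.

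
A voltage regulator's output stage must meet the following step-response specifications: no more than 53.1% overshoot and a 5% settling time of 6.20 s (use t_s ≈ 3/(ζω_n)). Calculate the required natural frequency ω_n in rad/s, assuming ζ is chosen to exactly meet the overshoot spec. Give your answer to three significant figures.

From %OS = 100·exp(−πζ/√(1−ζ²)), invert to get ζ = −ln(OS)/√(π² + ln²(OS)) with OS = 0.531.
−ln 0.531 = 0.6330, so ζ = 0.6330/√(π² + 0.4007) = 0.198.
Then ω_n = 3/(ζ t_s) = 3/(0.198 × 6.20) = 2.45 rad/s.

ω_n ≈ 2.45 rad/s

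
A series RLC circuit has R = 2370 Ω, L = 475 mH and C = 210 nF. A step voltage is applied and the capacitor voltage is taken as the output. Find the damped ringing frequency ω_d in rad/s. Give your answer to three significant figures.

ω_d ≈ 1950 rad/s

For a series RLC circuit (capacitor voltage as output), ω_n = 1/√(LC) = 1/√(475 mH · 210 nF) = 3170 rad/s.
ζ = (R/2)·√(C/L) = (2370/2)·√(210 nF/475 mH) = 0.788.
ω_d = ω_n√(1−ζ²) = 1950 rad/s.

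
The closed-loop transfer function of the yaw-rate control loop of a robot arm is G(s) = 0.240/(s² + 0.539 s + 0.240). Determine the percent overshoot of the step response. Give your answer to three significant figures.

ω_n = √0.240 = 0.490 rad/s; ζ = 0.539/(2·0.490) = 0.550.
%OS = 100·exp(−πζ/√(1−ζ²)) = 12.6%.

%OS ≈ 12.6%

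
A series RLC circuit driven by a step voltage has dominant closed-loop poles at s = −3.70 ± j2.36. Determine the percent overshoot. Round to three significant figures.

With σ = 3.70, ω_d = 2.36: ω_n = √(σ²+ω_d²) = 4.39 rad/s, ζ = σ/ω_n = 0.843.
Overshoot: exp(−π·0.843/√(1−0.843²)) = 0.00726, i.e. 0.726%.

%OS ≈ 0.726%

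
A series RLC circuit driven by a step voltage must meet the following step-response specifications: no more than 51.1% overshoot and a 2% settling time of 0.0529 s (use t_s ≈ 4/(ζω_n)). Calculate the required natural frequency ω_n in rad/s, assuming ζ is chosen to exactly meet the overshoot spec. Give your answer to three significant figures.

From %OS = 100·exp(−πζ/√(1−ζ²)), invert to get ζ = −ln(OS)/√(π² + ln²(OS)) with OS = 0.511.
−ln 0.511 = 0.6714, so ζ = 0.6714/√(π² + 0.4508) = 0.209.
Then ω_n = 4/(ζ t_s) = 4/(0.209 × 0.0529) = 362 rad/s.

ω_n ≈ 362 rad/s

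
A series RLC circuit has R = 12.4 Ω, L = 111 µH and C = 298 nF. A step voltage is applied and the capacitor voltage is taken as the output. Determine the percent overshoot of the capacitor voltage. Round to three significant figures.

%OS ≈ 34.4%

For a series RLC circuit (capacitor voltage as output), ω_n = 1/√(LC) = 1/√(111 µH · 298 nF) = 174000 rad/s.
ζ = (R/2)·√(C/L) = (12.4/2)·√(298 nF/111 µH) = 0.321.
%OS = 100 e^{−πζ/√(1−ζ²)} with ζ = 0.321 gives 34.4%.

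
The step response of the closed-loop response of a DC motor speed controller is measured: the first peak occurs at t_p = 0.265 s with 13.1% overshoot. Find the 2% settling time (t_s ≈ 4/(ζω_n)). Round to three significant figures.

t_s ≈ 0.522 s

ζ from %OS: ζ = |ln 0.131|/√(π²+ln²0.131) = 0.543.
t_p = π/ω_d ⇒ ω_d = 11.9 rad/s; then ω_n = ω_d/√(1−ζ²) = 14.1 rad/s.
t_s ≈ 4/(ζω_n) = 4/(0.543·14.1) = 0.522 s.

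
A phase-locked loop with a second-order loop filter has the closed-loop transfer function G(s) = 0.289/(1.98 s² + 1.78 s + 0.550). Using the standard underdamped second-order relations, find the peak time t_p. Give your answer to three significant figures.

Dividing through by 1.98: denominator becomes s² + 0.8990 s + 0.2778.
So ω_n = √0.2778 = 0.527 rad/s and ζ = 0.8990/(2·0.527) = 0.853.
The damped frequency ω_d = ω_n√(1−ζ²) = 0.275 rad/s. t_p = π/ω_d = 11.4 s.

t_p ≈ 11.4 s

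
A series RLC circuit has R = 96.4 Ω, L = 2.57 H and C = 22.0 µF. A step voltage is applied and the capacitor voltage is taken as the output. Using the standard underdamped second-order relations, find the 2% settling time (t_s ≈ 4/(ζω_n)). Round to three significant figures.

t_s ≈ 0.213 s

For a series RLC circuit (capacitor voltage as output), ω_n = 1/√(LC) = 1/√(2.57 H · 22.0 µF) = 133 rad/s.
ζ = (R/2)·√(C/L) = (96.4/2)·√(22.0 µF/2.57 H) = 0.141.
t_s ≈ 4/(ζω_n) = 0.213 s.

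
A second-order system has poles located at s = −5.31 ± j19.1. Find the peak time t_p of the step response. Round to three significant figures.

t_p = π/ω_d with ω_d = 19.1 (the imaginary part), so t_p = 0.164 s.

t_p ≈ 0.164 s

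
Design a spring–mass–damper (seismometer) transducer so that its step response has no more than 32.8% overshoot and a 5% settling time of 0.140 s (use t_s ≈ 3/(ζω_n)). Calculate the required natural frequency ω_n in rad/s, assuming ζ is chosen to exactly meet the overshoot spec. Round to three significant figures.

ζ = −ln(OS)/√(π² + (ln OS)²). With OS = 0.328, ln OS = −1.115 and ζ = 1.115/3.334 = 0.334.
From t_s ≈ 3/(ζω_n): ω_n = 3/(ζ·t_s) = 3/(0.334·0.140) = 64.1 rad/s.

ω_n ≈ 64.1 rad/s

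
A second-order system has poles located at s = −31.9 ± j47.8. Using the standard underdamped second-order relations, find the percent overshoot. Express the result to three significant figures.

With σ = 31.9, ω_d = 47.8: ω_n = √(σ²+ω_d²) = 57.5 rad/s, ζ = σ/ω_n = 0.555.
%OS = 100 e^{−πζ/√(1−ζ²)} with ζ = 0.555 gives 12.3%.

%OS ≈ 12.3%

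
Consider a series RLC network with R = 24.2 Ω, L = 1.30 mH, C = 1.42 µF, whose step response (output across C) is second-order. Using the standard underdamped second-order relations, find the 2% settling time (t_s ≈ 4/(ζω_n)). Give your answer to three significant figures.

t_s ≈ 0.000430 s

For a series RLC circuit (capacitor voltage as output), ω_n = 1/√(LC) = 1/√(1.30 mH · 1.42 µF) = 23300 rad/s.
ζ = (R/2)·√(C/L) = (24.2/2)·√(1.42 µF/1.30 mH) = 0.400.
t_s ≈ 4/(ζω_n) = 0.000430 s.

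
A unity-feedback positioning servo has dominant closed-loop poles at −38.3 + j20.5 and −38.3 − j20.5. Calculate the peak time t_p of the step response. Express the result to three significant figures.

t_p = π/ω_d with ω_d = 20.5 (the imaginary part), so t_p = 0.153 s.

t_p ≈ 0.153 s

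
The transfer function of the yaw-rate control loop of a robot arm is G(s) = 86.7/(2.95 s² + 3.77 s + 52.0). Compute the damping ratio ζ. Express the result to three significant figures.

ζ ≈ 0.152

Dividing through by 2.95: denominator becomes s² + 1.278 s + 17.63.
So ω_n = √17.63 = 4.20 rad/s and ζ = 1.278/(2·4.20) = 0.152.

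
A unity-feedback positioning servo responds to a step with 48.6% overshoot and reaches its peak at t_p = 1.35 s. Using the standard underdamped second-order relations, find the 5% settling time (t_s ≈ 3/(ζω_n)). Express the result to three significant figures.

The overshoot fixes ζ = −ln(OS)/√(π²+ln²(OS)) = 0.224.
From t_p = π/ω_d, ω_d = π/1.35 = 2.33 rad/s, so ω_n = ω_d/√(1−ζ²) = 2.39 rad/s.
t_s ≈ 3/(ζω_n) = 3/(0.224·2.39) = 5.61 s.

t_s ≈ 5.61 s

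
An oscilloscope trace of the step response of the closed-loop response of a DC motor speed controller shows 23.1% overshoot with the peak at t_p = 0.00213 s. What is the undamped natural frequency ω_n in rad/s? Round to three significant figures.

ζ from %OS: ζ = |ln 0.231|/√(π²+ln²0.231) = 0.423.
t_p = π/ω_d ⇒ ω_d = 1470 rad/s; then ω_n = ω_d/√(1−ζ²) = 1630 rad/s.

ω_n ≈ 1630 rad/s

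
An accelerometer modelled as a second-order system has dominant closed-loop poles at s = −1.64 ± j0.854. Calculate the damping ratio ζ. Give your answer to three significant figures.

With σ = 1.64, ω_d = 0.854: ω_n = √(σ²+ω_d²) = 1.85 rad/s, ζ = σ/ω_n = 0.887.

ζ ≈ 0.887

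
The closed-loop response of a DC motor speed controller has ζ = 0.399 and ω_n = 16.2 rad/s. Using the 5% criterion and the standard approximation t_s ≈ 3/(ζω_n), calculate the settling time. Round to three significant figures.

t_s ≈ 0.464 s

t_s ≈ 3/(ζω_n) = 3/(0.399 × 16.2) = 0.464 s.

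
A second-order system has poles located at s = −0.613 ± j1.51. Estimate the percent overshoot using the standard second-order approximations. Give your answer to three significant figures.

%OS ≈ 27.9%

With σ = 0.613, ω_d = 1.51: ω_n = √(σ²+ω_d²) = 1.63 rad/s, ζ = σ/ω_n = 0.376.
%OS = 100·exp(−πζ/√(1−ζ²)) = 27.9%.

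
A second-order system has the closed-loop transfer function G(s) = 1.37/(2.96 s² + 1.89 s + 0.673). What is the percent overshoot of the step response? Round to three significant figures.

%OS ≈ 5.89%

Dividing through by 2.96: denominator becomes s² + 0.6385 s + 0.2274.
So ω_n = √0.2274 = 0.477 rad/s and ζ = 0.6385/(2·0.477) = 0.670.
%OS = 100 e^{−πζ/√(1−ζ²)} with ζ = 0.670 gives 5.89%.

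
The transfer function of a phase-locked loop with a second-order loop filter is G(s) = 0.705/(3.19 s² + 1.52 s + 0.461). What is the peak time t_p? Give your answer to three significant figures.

Dividing through by 3.19: denominator becomes s² + 0.4765 s + 0.1445.
So ω_n = √0.1445 = 0.380 rad/s and ζ = 0.4765/(2·0.380) = 0.627.
ω_d = 0.380·√(1 − 0.627²) = 0.296 rad/s. t_p = π/ω_d = 10.6 s.

t_p ≈ 10.6 s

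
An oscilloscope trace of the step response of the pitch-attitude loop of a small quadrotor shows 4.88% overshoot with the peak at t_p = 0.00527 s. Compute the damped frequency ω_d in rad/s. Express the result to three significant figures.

ω_d ≈ 596 rad/s

t_p = π/ω_d, so ω_d = π/0.00527 = 596 rad/s.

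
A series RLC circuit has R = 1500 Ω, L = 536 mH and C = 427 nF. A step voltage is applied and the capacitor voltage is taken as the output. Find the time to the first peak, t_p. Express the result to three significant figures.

For a series RLC circuit (capacitor voltage as output), ω_n = 1/√(LC) = 1/√(536 mH · 427 nF) = 2090 rad/s.
ζ = (R/2)·√(C/L) = (1500/2)·√(427 nF/536 mH) = 0.669.
ω_d = ω_n√(1−ζ²) = 1550 rad/s. t_p = π/ω_d = 0.00202 s.

t_p ≈ 0.00202 s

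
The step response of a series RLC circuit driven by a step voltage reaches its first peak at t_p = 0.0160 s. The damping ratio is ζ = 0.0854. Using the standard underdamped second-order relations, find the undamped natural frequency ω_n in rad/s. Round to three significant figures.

Peak time t_p = π/ω_d, so ω_d = π/t_p = π/0.0160 = 196 rad/s.
ω_n = ω_d/√(1−ζ²) = 196/√0.993 = 197 rad/s.

ω_n ≈ 197 rad/s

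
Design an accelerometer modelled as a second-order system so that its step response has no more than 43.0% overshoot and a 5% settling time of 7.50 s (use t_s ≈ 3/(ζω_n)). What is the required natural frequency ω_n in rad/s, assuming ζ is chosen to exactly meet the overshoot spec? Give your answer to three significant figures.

ω_n ≈ 1.54 rad/s

ζ = −ln(OS)/√(π² + (ln OS)²). With OS = 0.430, ln OS = −0.8440 and ζ = 0.8440/3.253 = 0.259.
Then ω_n = 3/(ζ t_s) = 3/(0.259 × 7.50) = 1.54 rad/s.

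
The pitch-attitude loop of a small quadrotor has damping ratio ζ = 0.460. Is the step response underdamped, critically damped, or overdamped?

Since ζ = 0.460 < 1, the system is underdamped.

underdamped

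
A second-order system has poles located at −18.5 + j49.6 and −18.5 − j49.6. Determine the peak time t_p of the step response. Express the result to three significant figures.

t_p ≈ 0.0633 s

t_p = π/ω_d with ω_d = 49.6 (the imaginary part), so t_p = 0.0633 s.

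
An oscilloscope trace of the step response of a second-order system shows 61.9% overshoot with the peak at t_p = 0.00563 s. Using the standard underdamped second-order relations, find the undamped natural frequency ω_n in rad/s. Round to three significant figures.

From the overshoot, ζ = −ln(OS)/√(π²+ln²(OS)) = 0.151.
From t_p = π/ω_d, ω_d = π/0.00563 = 558 rad/s, so ω_n = ω_d/√(1−ζ²) = 564 rad/s.

ω_n ≈ 564 rad/s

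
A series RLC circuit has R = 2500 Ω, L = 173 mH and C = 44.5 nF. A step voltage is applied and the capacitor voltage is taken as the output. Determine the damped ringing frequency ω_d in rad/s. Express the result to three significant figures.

ω_d ≈ 8810 rad/s

For a series RLC circuit (capacitor voltage as output), ω_n = 1/√(LC) = 1/√(173 mH · 44.5 nF) = 11400 rad/s.
ζ = (R/2)·√(C/L) = (2500/2)·√(44.5 nF/173 mH) = 0.634.
ω_d = 11400·√(1 − 0.634²) = 8810 rad/s.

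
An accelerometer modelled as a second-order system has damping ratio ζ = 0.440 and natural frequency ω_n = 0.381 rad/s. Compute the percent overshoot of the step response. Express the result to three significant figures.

For an underdamped second-order system, %OS = 100·exp(−πζ/√(1−ζ²)).
πζ/√(1−ζ²) = π·0.440/√(1−0.194) = 1.539, so %OS = 100·e^(−1.539) = 21.5%.

%OS ≈ 21.5%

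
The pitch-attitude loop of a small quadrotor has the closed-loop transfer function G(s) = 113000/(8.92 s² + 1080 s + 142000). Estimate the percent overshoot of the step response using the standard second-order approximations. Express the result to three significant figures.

Dividing through by 8.92: denominator becomes s² + 121.1 s + 15920.
So ω_n = √15920 = 126 rad/s and ζ = 121.1/(2·126) = 0.480.
Overshoot: exp(−π·0.480/√(1−0.480²)) = 0.179, i.e. 17.9%.

%OS ≈ 17.9%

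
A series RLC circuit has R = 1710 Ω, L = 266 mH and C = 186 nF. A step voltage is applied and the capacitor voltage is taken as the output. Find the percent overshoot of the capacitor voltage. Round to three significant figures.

For a series RLC circuit (capacitor voltage as output), ω_n = 1/√(LC) = 1/√(266 mH · 186 nF) = 4500 rad/s.
ζ = (R/2)·√(C/L) = (1710/2)·√(186 nF/266 mH) = 0.715.
%OS = 100·exp(−πζ/√(1−ζ²)) = 4.03%.

%OS ≈ 4.03%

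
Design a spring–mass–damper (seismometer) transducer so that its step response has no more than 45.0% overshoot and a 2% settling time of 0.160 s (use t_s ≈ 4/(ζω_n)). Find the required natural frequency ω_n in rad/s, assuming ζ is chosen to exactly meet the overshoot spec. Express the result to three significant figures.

From %OS = 100·exp(−πζ/√(1−ζ²)), invert to get ζ = −ln(OS)/√(π² + ln²(OS)) with OS = 0.450.
−ln 0.450 = 0.7985, so ζ = 0.7985/√(π² + 0.6376) = 0.246.
From t_s ≈ 4/(ζω_n): ω_n = 4/(ζ·t_s) = 4/(0.246·0.160) = 101 rad/s.

ω_n ≈ 101 rad/s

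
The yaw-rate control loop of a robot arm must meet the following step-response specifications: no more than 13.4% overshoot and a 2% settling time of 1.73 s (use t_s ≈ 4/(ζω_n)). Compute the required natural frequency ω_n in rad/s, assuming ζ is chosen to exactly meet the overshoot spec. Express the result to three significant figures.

ω_n ≈ 4.29 rad/s

Inverting the overshoot relation: ζ = |ln 0.134|/√(π² + ln²0.134) = 0.539.
From t_s ≈ 4/(ζω_n): ω_n = 4/(ζ·t_s) = 4/(0.539·1.73) = 4.29 rad/s.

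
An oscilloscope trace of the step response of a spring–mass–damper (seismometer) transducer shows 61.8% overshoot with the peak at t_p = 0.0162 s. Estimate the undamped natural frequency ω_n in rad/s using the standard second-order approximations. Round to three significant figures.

ω_n ≈ 196 rad/s

The overshoot fixes ζ = −ln(OS)/√(π²+ln²(OS)) = 0.151.
t_p = π/ω_d ⇒ ω_d = 194 rad/s; then ω_n = ω_d/√(1−ζ²) = 196 rad/s.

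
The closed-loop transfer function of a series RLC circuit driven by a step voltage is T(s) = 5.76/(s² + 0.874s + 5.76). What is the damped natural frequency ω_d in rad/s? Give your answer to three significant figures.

Matching coefficients with s² + 2ζω_n s + ω_n² gives ω_n² = 5.76 ⇒ ω_n = 2.40 rad/s, and ζ = 0.874/(2ω_n) = 0.182.
ω_d = ω_n√(1−ζ²) = 2.36 rad/s.

ω_d ≈ 2.36 rad/s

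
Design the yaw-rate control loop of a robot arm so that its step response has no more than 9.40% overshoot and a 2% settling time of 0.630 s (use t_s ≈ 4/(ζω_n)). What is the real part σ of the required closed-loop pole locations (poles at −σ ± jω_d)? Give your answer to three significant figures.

σ ≈ 6.35

The settling-time spec alone fixes σ = ζω_n = 4/t_s = 4/0.630 = 6.35.
(Overshoot then fixes ζ = 0.601 and hence ω_d = σ·√(1−ζ²)/ζ = 8.44 rad/s.)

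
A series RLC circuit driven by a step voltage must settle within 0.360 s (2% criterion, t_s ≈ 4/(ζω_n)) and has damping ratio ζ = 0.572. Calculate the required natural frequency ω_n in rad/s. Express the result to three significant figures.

ω_n ≈ 19.4 rad/s

Rearranging t_s ≈ 4/(ζω_n) gives ω_n = 4/(ζ·t_s) = 4/(0.572 × 0.360) = 19.4 rad/s.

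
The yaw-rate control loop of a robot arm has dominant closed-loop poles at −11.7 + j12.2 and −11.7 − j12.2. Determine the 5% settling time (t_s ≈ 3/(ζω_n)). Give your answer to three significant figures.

For poles at −σ ± jω_d, ζω_n = σ = 11.7, so t_s ≈ 3/σ = 0.256 s.

t_s ≈ 0.256 s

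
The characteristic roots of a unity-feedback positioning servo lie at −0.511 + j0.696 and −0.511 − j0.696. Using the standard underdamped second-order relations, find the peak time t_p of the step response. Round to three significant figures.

t_p ≈ 4.51 s

t_p = π/ω_d with ω_d = 0.696 (the imaginary part), so t_p = 4.51 s.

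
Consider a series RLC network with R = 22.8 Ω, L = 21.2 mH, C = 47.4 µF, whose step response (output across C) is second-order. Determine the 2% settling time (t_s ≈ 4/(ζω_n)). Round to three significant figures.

t_s ≈ 0.00744 s

For a series RLC circuit (capacitor voltage as output), ω_n = 1/√(LC) = 1/√(21.2 mH · 47.4 µF) = 998 rad/s.
ζ = (R/2)·√(C/L) = (22.8/2)·√(47.4 µF/21.2 mH) = 0.539.
t_s ≈ 4/(ζω_n) = 0.00744 s.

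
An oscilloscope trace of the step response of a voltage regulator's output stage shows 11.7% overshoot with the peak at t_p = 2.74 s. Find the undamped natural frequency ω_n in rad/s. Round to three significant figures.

ω_n ≈ 1.39 rad/s

The overshoot fixes ζ = −ln(OS)/√(π²+ln²(OS)) = 0.564.
From t_p = π/ω_d, ω_d = π/2.74 = 1.15 rad/s, so ω_n = ω_d/√(1−ζ²) = 1.39 rad/s.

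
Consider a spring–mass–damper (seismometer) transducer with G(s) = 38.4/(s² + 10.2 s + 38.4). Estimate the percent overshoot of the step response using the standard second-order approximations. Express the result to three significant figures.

Comparing the denominator to s² + 2ζω_n s + ω_n²: ω_n = √38.4 = 6.20 rad/s, and 2ζω_n = 10.2 so ζ = 10.2/(2·6.20) = 0.823.
%OS = 100 e^{−πζ/√(1−ζ²)} with ζ = 0.823 gives 1.05%.

%OS ≈ 1.05%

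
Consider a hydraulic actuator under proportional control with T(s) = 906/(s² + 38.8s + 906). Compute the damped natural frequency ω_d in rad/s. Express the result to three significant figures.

Comparing the denominator to s² + 2ζω_n s + ω_n²: ω_n = √906 = 30.1 rad/s, and 2ζω_n = 38.8 so ζ = 38.8/(2·30.1) = 0.645.
ω_d = ω_n√(1−ζ²) = 23.0 rad/s.

ω_d ≈ 23.0 rad/s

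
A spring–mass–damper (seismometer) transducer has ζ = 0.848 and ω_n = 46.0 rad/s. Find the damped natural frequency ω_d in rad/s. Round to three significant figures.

ω_d ≈ 24.4 rad/s

ω_d = ω_n√(1−ζ²) = 46.0·√0.281 = 24.4 rad/s.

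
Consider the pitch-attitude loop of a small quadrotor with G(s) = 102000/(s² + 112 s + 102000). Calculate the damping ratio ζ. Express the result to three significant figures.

ζ ≈ 0.175

Comparing the denominator to s² + 2ζω_n s + ω_n²: ω_n = √102000 = 319 rad/s, and 2ζω_n = 112 so ζ = 112/(2·319) = 0.175.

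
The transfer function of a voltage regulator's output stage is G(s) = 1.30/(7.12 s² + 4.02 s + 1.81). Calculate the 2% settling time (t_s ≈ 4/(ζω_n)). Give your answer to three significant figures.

Dividing through by 7.12: denominator becomes s² + 0.5646 s + 0.2542.
So ω_n = √0.2542 = 0.504 rad/s and ζ = 0.5646/(2·0.504) = 0.560.
t_s ≈ 4/(ζω_n) = 14.2 s.

t_s ≈ 14.2 s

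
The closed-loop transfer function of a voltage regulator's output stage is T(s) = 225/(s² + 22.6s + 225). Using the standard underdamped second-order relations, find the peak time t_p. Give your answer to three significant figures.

t_p ≈ 0.318 s

Comparing the denominator to s² + 2ζω_n s + ω_n²: ω_n = √225 = 15.0 rad/s, and 2ζω_n = 22.6 so ζ = 22.6/(2·15.0) = 0.753.
ω_d = 15.0·√(1 − 0.753²) = 9.86 rad/s. Then t_p = π/ω_d = 0.318 s.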